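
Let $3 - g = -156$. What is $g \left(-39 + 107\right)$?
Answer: $10812$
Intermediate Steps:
$g = 159$ ($g = 3 - -156 = 3 + 156 = 159$)
$g \left(-39 + 107\right) = 159 \left(-39 + 107\right) = 159 \cdot 68 = 10812$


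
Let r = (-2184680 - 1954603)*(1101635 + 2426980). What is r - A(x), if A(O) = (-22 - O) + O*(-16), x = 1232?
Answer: -14605936062079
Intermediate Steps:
A(O) = -22 - 17*O (A(O) = (-22 - O) - 16*O = -22 - 17*O)
r = -14605936083045 (r = -4139283*3528615 = -14605936083045)
r - A(x) = -14605936083045 - (-22 - 17*1232) = -14605936083045 - (-22 - 20944) = -14605936083045 - 1*(-20966) = -14605936083045 + 20966 = -14605936062079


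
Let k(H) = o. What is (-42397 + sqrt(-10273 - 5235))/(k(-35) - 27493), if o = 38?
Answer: 42397/27455 - 2*I*sqrt(3877)/27455 ≈ 1.5442 - 0.0045358*I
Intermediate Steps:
k(H) = 38
(-42397 + sqrt(-10273 - 5235))/(k(-35) - 27493) = (-42397 + sqrt(-10273 - 5235))/(38 - 27493) = (-42397 + sqrt(-15508))/(-27455) = (-42397 + 2*I*sqrt(3877))*(-1/27455) = 42397/27455 - 2*I*sqrt(3877)/27455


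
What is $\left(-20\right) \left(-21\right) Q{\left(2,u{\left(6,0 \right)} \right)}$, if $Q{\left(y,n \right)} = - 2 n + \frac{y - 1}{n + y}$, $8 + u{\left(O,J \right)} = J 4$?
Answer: $6650$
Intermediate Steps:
$u{\left(O,J \right)} = -8 + 4 J$ ($u{\left(O,J \right)} = -8 + J 4 = -8 + 4 J$)
$Q{\left(y,n \right)} = - 2 n + \frac{-1 + y}{n + y}$
$\left(-20\right) \left(-21\right) Q{\left(2,u{\left(6,0 \right)} \right)} = \left(-20\right) \left(-21\right) \frac{-1 + 2 - 2 \left(-8 + 4 \cdot 0\right)^{2} - 2 \left(-8 + 4 \cdot 0\right) 2}{\left(-8 + 4 \cdot 0\right) + 2} = 420 \frac{-1 + 2 - 2 \left(-8 + 0\right)^{2} - 2 \left(-8 + 0\right) 2}{\left(-8 + 0\right) + 2} = 420 \frac{-1 + 2 - 2 \left(-8\right)^{2} - \left(-16\right) 2}{-8 + 2} = 420 \frac{-1 + 2 - 128 + 32}{-6} = 420 \left(- \frac{-1 + 2 - 128 + 32}{6}\right) = 420 \left(\left(- \frac{1}{6}\right) \left(-95\right)\right) = 420 \cdot \frac{95}{6} = 6650$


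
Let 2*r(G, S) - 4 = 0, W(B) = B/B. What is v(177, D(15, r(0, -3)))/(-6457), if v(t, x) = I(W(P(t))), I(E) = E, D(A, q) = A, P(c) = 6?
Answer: -1/6457 ≈ -0.00015487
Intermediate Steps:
W(B) = 1
r(G, S) = 2 (r(G, S) = 2 + (1/2)*0 = 2 + 0 = 2)
v(t, x) = 1
v(177, D(15, r(0, -3)))/(-6457) = 1/(-6457) = 1*(-1/6457) = -1/6457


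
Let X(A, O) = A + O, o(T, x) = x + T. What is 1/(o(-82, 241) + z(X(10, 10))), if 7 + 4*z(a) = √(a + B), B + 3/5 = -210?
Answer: 6290/989579 - 2*I*√4765/989579 ≈ 0.0063562 - 0.00013951*I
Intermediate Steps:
B = -1053/5 (B = -⅗ - 210 = -1053/5 ≈ -210.60)
o(T, x) = T + x
z(a) = -7/4 + √(-1053/5 + a)/4 (z(a) = -7/4 + √(a - 1053/5)/4 = -7/4 + √(-1053/5 + a)/4)
1/(o(-82, 241) + z(X(10, 10))) = 1/((-82 + 241) + (-7/4 + √(-5265 + 25*(10 + 10))/20)) = 1/(159 + (-7/4 + √(-5265 + 25*20)/20)) = 1/(159 + (-7/4 + √(-5265 + 500)/20)) = 1/(159 + (-7/4 + √(-4765)/20)) = 1/(159 + (-7/4 + (I*√4765)/20)) = 1/(159 + (-7/4 + I*√4765/20)) = 1/(629/4 + I*√4765/20)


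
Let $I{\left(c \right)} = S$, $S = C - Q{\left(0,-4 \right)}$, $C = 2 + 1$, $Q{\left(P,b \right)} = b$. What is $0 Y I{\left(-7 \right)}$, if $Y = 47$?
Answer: $0$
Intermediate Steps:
$C = 3$
$S = 7$ ($S = 3 - -4 = 3 + 4 = 7$)
$I{\left(c \right)} = 7$
$0 Y I{\left(-7 \right)} = 0 \cdot 47 \cdot 7 = 0 \cdot 7 = 0$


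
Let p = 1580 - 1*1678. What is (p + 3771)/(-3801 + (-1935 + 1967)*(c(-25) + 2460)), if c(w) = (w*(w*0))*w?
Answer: 3673/74919 ≈ 0.049026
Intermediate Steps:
c(w) = 0 (c(w) = (w*0)*w = 0*w = 0)
p = -98 (p = 1580 - 1678 = -98)
(p + 3771)/(-3801 + (-1935 + 1967)*(c(-25) + 2460)) = (-98 + 3771)/(-3801 + (-1935 + 1967)*(0 + 2460)) = 3673/(-3801 + 32*2460) = 3673/(-3801 + 78720) = 3673/74919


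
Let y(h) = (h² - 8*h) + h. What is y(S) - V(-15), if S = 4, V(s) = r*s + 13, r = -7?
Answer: -130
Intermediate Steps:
V(s) = 13 - 7*s (V(s) = -7*s + 13 = 13 - 7*s)
y(h) = h² - 7*h
y(S) - V(-15) = 4*(-7 + 4) - (13 - 7*(-15)) = 4*(-3) - (13 + 105) = -12 - 1*118 = -12 - 118 = -130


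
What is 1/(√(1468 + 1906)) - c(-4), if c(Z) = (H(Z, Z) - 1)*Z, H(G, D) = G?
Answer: -20 + √3374/3374 ≈ -19.983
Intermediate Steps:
c(Z) = Z*(-1 + Z) (c(Z) = (Z - 1)*Z = (-1 + Z)*Z = Z*(-1 + Z))
1/(√(1468 + 1906)) - c(-4) = 1/(√(1468 + 1906)) - (-4)*(-1 - 4) = 1/(√3374) - (-4)*(-5) = √3374/3374 - 1*20 = √3374/3374 - 20 = -20 + √3374/3374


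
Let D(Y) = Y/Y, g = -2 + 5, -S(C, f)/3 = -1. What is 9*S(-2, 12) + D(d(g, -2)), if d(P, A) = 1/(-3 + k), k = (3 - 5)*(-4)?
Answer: 28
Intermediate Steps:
k = 8 (k = -2*(-4) = 8)
S(C, f) = 3 (S(C, f) = -3*(-1) = 3)
g = 3
d(P, A) = 1/5 (d(P, A) = 1/(-3 + 8) = 1/5)
D(Y) = 1
9*S(-2, 12) + D(d(g, -2)) = 9*3 + 1 = 27 + 1 = 28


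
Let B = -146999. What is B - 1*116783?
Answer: -263782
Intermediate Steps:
B - 1*116783 = -146999 - 1*116783 = -146999 - 116783 = -263782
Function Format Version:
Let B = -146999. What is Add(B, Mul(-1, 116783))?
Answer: -263782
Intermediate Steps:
Add(B, Mul(-1, 116783)) = Add(-146999, Mul(-1, 116783)) = Add(-146999, -116783) = -263782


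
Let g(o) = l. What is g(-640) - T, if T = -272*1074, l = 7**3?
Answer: 292471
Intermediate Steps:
l = 343
g(o) = 343
T = -292128
g(-640) - T = 343 - 1*(-292128) = 343 + 292128 = 292471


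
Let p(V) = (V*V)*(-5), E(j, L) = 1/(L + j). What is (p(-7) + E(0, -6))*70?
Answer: -51485/3 ≈ -17162.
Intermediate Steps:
p(V) = -5*V² (p(V) = V²*(-5) = -5*V²)
(p(-7) + E(0, -6))*70 = (-5*(-7)² + 1/(-6 + 0))*70 = (-5*49 + 1/(-6))*70 = (-245 - ⅙)*70 = -1471/6*70 = -51485/3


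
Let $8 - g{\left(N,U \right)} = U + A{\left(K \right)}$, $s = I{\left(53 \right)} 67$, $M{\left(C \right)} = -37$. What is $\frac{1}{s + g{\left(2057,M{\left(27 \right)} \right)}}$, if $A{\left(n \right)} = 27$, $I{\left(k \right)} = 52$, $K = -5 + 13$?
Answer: $\frac{1}{3502} \approx 0.00028555$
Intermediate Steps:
$K = 8$
$s = 3484$ ($s = 52 \cdot 67 = 3484$)
$g{\left(N,U \right)} = -19 - U$ ($g{\left(N,U \right)} = 8 - \left(U + 27\right) = 8 - \left(27 + U\right) = -19 - U$)
$\frac{1}{s + g{\left(2057,M{\left(27 \right)} \right)}} = \frac{1}{3484 - -18} = \frac{1}{3484 + \left(-19 + 37\right)} = \frac{1}{3484 + 18} = \frac{1}{3502}$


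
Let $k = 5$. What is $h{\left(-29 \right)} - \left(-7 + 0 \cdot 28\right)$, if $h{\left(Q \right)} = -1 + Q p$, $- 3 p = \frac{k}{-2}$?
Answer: $- \frac{109}{6} \approx -18.167$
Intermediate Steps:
$p = \frac{5}{6}$ ($p = - \frac{5 \frac{1}{-2}}{3} = - \frac{5 \left(- \frac{1}{2}\right)}{3} = \left(- \frac{1}{3}\right) \left(- \frac{5}{2}\right) = \frac{5}{6} \approx 0.83333$)
$h{\left(Q \right)} = -1 + \frac{5 Q}{6}$ ($h{\left(Q \right)} = -1 + Q \frac{5}{6} = -1 + \frac{5 Q}{6}$)
$h{\left(-29 \right)} - \left(-7 + 0 \cdot 28\right) = \left(-1 + \frac{5}{6} \left(-29\right)\right) - \left(-7 + 0 \cdot 28\right) = \left(-1 - \frac{145}{6}\right) - \left(-7 + 0\right) = - \frac{151}{6} - -7 = - \frac{151}{6} + 7 = - \frac{109}{6}$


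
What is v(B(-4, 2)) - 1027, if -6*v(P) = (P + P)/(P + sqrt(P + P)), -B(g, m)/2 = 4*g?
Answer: -15409/15 ≈ -1027.3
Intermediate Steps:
B(g, m) = -8*g
v(P) = -P/(3*(P + sqrt(2)*sqrt(P))) (v(P) = -(P + P)/(6*(P + sqrt(P + P))) = -2*P/(6*(P + sqrt(2*P))) = -2*P/(6*(P + sqrt(2)*sqrt(P))) = -P/(3*(P + sqrt(2)*sqrt(P))))
v(B(-4, 2)) - 1027 = -(-8*(-4))/(3*(-8*(-4)) + 3*sqrt(2)*sqrt(-8*(-4))) - 1027 = -1*32/(3*32 + 3*sqrt(2)*sqrt(32)) - 1027 = -1*32/(96 + 3*sqrt(2)*(4*sqrt(2))) - 1027 = -1*32/(96 + 24) - 1027 = -1*32/120 - 1027 = -1*32*1/120 - 1027 = -4/15 - 1027 = -15409/15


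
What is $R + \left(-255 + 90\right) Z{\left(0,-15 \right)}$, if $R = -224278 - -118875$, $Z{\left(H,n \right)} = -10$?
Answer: $-103753$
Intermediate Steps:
$R = -105403$ ($R = -224278 + 118875 = -105403$)
$R + \left(-255 + 90\right) Z{\left(0,-15 \right)} = -105403 + \left(-255 + 90\right) \left(-10\right) = -105403 - -1650 = -105403 + 1650 = -103753$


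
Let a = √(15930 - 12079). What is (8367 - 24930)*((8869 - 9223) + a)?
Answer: 5863302 - 16563*√3851 ≈ 4.8355e+6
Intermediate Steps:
a = √3851 ≈ 62.056
(8367 - 24930)*((8869 - 9223) + a) = (8367 - 24930)*((8869 - 9223) + √3851) = -16563*(-354 + √3851) = 5863302 - 16563*√3851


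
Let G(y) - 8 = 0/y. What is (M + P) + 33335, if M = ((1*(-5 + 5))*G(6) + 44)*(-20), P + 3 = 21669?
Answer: 54121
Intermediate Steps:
P = 21666 (P = -3 + 21669 = 21666)
G(y) = 8 (G(y) = 8 + 0/y = 8 + 0 = 8)
M = -880 (M = ((1*(-5 + 5))*8 + 44)*(-20) = ((1*0)*8 + 44)*(-20) = (0*8 + 44)*(-20) = (0 + 44)*(-20) = 44*(-20) = -880)
(M + P) + 33335 = (-880 + 21666) + 33335 = 20786 + 33335 = 54121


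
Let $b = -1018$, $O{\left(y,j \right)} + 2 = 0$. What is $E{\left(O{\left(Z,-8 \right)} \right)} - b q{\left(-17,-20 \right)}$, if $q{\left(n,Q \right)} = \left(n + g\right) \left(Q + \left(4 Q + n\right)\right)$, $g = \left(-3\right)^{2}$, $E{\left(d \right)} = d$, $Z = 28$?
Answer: $952846$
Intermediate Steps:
$O{\left(y,j \right)} = -2$ ($O{\left(y,j \right)} = -2 + 0 = -2$)
$g = 9$
$q{\left(n,Q \right)} = \left(9 + n\right) \left(n + 5 Q\right)$ ($q{\left(n,Q \right)} = \left(n + 9\right) \left(Q + \left(4 Q + n\right)\right) = \left(9 + n\right) \left(Q + \left(n + 4 Q\right)\right) = \left(9 + n\right) \left(n + 5 Q\right)$)
$E{\left(O{\left(Z,-8 \right)} \right)} - b q{\left(-17,-20 \right)} = -2 - - 1018 \left(\left(-17\right)^{2} + 9 \left(-17\right) + 45 \left(-20\right) + 5 \left(-20\right) \left(-17\right)\right) = -2 - - 1018 \left(289 - 153 - 900 + 1700\right) = -2 - \left(-1018\right) 936 = -2 - -952848 = -2 + 952848 = 952846$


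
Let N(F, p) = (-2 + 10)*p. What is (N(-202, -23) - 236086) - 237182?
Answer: -473452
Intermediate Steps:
N(F, p) = 8*p
(N(-202, -23) - 236086) - 237182 = (8*(-23) - 236086) - 237182 = (-184 - 236086) - 237182 = -236270 - 237182 = -473452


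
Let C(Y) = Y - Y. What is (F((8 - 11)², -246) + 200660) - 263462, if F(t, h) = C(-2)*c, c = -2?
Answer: -62802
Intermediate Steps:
C(Y) = 0
F(t, h) = 0 (F(t, h) = 0*(-2) = 0)
(F((8 - 11)², -246) + 200660) - 263462 = (0 + 200660) - 263462 = 200660 - 263462 = -62802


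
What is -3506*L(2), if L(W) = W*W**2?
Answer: -28048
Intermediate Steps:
L(W) = W**3
-3506*L(2) = -3506*2**3 = -3506*8 = -28048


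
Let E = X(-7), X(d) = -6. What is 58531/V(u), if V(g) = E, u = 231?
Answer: -58531/6 ≈ -9755.2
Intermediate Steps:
E = -6
V(g) = -6
58531/V(u) = 58531/(-6) = 58531*(-⅙) = -58531/6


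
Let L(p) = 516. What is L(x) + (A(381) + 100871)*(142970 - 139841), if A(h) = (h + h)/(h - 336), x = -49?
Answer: 1578394297/5 ≈ 3.1568e+8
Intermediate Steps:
A(h) = 2*h/(-336 + h) (A(h) = (2*h)/(-336 + h) = 2*h/(-336 + h))
L(x) + (A(381) + 100871)*(142970 - 139841) = 516 + (2*381/(-336 + 381) + 100871)*(142970 - 139841) = 516 + (2*381/45 + 100871)*3129 = 516 + (2*381*(1/45) + 100871)*3129 = 516 + (254/15 + 100871)*3129 = 516 + (1513319/15)*3129 = 516 + 1578391717/5 = 1578394297/5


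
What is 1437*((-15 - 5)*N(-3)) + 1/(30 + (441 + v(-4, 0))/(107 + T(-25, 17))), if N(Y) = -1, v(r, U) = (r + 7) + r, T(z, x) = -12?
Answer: 18910939/658 ≈ 28740.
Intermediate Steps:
v(r, U) = 7 + 2*r (v(r, U) = (7 + r) + r = 7 + 2*r)
1437*((-15 - 5)*N(-3)) + 1/(30 + (441 + v(-4, 0))/(107 + T(-25, 17))) = 1437*((-15 - 5)*(-1)) + 1/(30 + (441 + (7 + 2*(-4)))/(107 - 12)) = 1437*(-20*(-1)) + 1/(30 + (441 + (7 - 8))/95) = 1437*20 + 1/(30 + (441 - 1)*(1/95)) = 28740 + 1/(30 + 440*(1/95)) = 28740 + 1/(30 + 88/19) = 28740 + 1/(658/19) = 28740 + 19/658 = 18910939/658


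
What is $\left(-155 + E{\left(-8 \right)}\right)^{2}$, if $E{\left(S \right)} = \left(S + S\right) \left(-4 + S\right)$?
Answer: $1369$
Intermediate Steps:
$E{\left(S \right)} = 2 S \left(-4 + S\right)$
$\left(-155 + E{\left(-8 \right)}\right)^{2} = \left(-155 + 2 \left(-8\right) \left(-4 - 8\right)\right)^{2} = \left(-155 + 2 \left(-8\right) \left(-12\right)\right)^{2} = \left(-155 + 192\right)^{2} = 37^{2} = 1369$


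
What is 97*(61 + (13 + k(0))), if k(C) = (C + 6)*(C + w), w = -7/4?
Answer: 12319/2 ≈ 6159.5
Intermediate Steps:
w = -7/4 (w = -7*¼ = -7/4 ≈ -1.7500)
k(C) = (6 + C)*(-7/4 + C) (k(C) = (C + 6)*(C - 7/4) = (6 + C)*(-7/4 + C))
97*(61 + (13 + k(0))) = 97*(61 + (13 + (-21/2 + 0² + (17/4)*0))) = 97*(61 + (13 + (-21/2 + 0 + 0))) = 97*(61 + (13 - 21/2)) = 97*(61 + 5/2) = 97*(127/2) = 12319/2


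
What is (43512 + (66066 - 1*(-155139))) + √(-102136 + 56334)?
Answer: 264717 + I*√45802 ≈ 2.6472e+5 + 214.01*I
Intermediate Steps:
(43512 + (66066 - 1*(-155139))) + √(-102136 + 56334) = (43512 + (66066 + 155139)) + √(-45802) = (43512 + 221205) + I*√45802 = 264717 + I*√45802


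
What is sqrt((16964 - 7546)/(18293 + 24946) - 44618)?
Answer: 2*I*sqrt(20854475442969)/43239 ≈ 211.23*I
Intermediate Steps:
sqrt((16964 - 7546)/(18293 + 24946) - 44618) = sqrt(9418/43239 - 44618) = sqrt(-1929228284/43239) = 2*I*sqrt(20854475442969)/43239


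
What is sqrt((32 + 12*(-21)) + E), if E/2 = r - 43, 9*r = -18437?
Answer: 2*I*sqrt(9907)/3 ≈ 66.356*I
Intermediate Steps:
r = -18437/9 (r = (1/9)*(-18437) = -18437/9 ≈ -2048.6)
E = -37648/9 (E = 2*(-18437/9 - 43) = 2*(-18824/9) = -37648/9 ≈ -4183.1)
sqrt((32 + 12*(-21)) + E) = sqrt((32 + 12*(-21)) - 37648/9) = sqrt((32 - 252) - 37648/9) = sqrt(-220 - 37648/9) = sqrt(-39628/9) = 2*I*sqrt(9907)/3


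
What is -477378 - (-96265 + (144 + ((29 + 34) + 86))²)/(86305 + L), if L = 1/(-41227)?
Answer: -40441819870810/84716577 ≈ -4.7738e+5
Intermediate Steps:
L = -1/41227 ≈ -2.4256e-5
-477378 - (-96265 + (144 + ((29 + 34) + 86))²)/(86305 + L) = -477378 - (-96265 + (144 + ((29 + 34) + 86))²)/(86305 - 1/41227) = -477378 - (-96265 + (144 + (63 + 86))²)/3558096234/41227 = -477378 - (-96265 + (144 + 149)²)*41227/3558096234 = -477378 - (-96265 + 293²)*41227/3558096234 = -477378 - (-96265 + 85849)*41227/3558096234 = -477378 - (-10416)*41227/3558096234 = -477378 - 1*(-10224296/84716577) = -477378 + 10224296/84716577 = -40441819870810/84716577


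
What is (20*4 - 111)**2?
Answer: 961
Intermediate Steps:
(20*4 - 111)**2 = (80 - 111)**2 = (-31)**2 = 961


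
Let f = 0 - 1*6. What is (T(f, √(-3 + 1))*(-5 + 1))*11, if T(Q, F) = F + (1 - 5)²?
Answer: -704 - 44*I*√2 ≈ -704.0 - 62.225*I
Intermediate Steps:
f = -6 (f = 0 - 6 = -6)
T(Q, F) = 16 + F (T(Q, F) = F + (-4)² = F + 16 = 16 + F)
(T(f, √(-3 + 1))*(-5 + 1))*11 = ((16 + √(-3 + 1))*(-5 + 1))*11 = ((16 + √(-2))*(-4))*11 = ((16 + I*√2)*(-4))*11 = (-64 - 4*I*√2)*11 = -704 - 44*I*√2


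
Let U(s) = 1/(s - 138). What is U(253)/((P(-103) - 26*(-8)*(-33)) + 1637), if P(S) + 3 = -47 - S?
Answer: -1/595010 ≈ -1.6806e-6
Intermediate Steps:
P(S) = -50 - S (P(S) = -3 + (-47 - S) = -50 - S)
U(s) = 1/(-138 + s)
U(253)/((P(-103) - 26*(-8)*(-33)) + 1637) = 1/((-138 + 253)*(((-50 - 1*(-103)) - 26*(-8)*(-33)) + 1637)) = 1/(115*(((-50 + 103) + 208*(-33)) + 1637)) = 1/(115*((53 - 6864) + 1637)) = 1/(115*(-6811 + 1637)) = (1/115)/(-5174) = (1/115)*(-1/5174) = -1/595010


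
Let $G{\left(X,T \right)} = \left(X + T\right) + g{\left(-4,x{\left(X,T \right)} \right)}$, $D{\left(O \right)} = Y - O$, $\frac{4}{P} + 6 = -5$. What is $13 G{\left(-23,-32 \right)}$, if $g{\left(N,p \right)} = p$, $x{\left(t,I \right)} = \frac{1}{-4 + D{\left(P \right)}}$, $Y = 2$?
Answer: $- \frac{13013}{18} \approx -722.94$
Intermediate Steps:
$P = - \frac{4}{11}$ ($P = \frac{4}{-6 - 5} = \frac{4}{-11} = 4 \left(- \frac{1}{11}\right) = - \frac{4}{11} \approx -0.36364$)
$D{\left(O \right)} = 2 - O$
$x{\left(t,I \right)} = - \frac{11}{18}$ ($x{\left(t,I \right)} = \frac{1}{-4 + \left(2 - - \frac{4}{11}\right)} = \frac{1}{-4 + \left(2 + \frac{4}{11}\right)} = \frac{1}{-4 + \frac{26}{11}} = \frac{1}{- \frac{18}{11}} = - \frac{11}{18}$)
$G{\left(X,T \right)} = - \frac{11}{18} + T + X$ ($G{\left(X,T \right)} = \left(X + T\right) - \frac{11}{18} = \left(T + X\right) - \frac{11}{18} = - \frac{11}{18} + T + X$)
$13 G{\left(-23,-32 \right)} = 13 \left(- \frac{11}{18} - 32 - 23\right) = 13 \left(- \frac{1001}{18}\right) = - \frac{13013}{18}$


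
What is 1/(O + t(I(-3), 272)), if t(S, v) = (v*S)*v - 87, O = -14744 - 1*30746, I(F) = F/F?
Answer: 1/28407 ≈ 3.5203e-5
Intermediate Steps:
I(F) = 1
O = -45490 (O = -14744 - 30746 = -45490)
t(S, v) = -87 + S*v² (t(S, v) = (S*v)*v - 87 = S*v² - 87 = -87 + S*v²)
1/(O + t(I(-3), 272)) = 1/(-45490 + (-87 + 1*272²)) = 1/(-45490 + (-87 + 1*73984)) = 1/(-45490 + (-87 + 73984)) = 1/(-45490 + 73897) = 1/28407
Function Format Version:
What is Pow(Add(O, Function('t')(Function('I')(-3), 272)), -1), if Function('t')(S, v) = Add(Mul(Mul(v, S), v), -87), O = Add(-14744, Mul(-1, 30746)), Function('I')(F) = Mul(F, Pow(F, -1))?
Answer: Rational(1, 28407) ≈ 3.5203e-5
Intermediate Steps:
Function('I')(F) = 1
O = -45490 (O = Add(-14744, -30746) = -45490)
Function('t')(S, v) = Add(-87, Mul(S, Pow(v, 2))) (Function('t')(S, v) = Add(Mul(Mul(S, v), v), -87) = Add(Mul(S, Pow(v, 2)), -87) = Add(-87, Mul(S, Pow(v, 2))))
Pow(Add(O, Function('t')(Function('I')(-3), 272)), -1) = Pow(Add(-45490, Add(-87, Mul(1, Pow(272, 2)))), -1) = Pow(Add(-45490, Add(-87, Mul(1, 73984))), -1) = Pow(Add(-45490, Add(-87, 73984)), -1) = Pow(Add(-45490, 73897), -1) = Pow(28407, -1) = Rational(1, 28407)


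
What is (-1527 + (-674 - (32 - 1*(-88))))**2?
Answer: 5387041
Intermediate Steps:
(-1527 + (-674 - (32 - 1*(-88))))**2 = (-1527 + (-674 - (32 + 88)))**2 = (-1527 + (-674 - 1*120))**2 = (-1527 + (-674 - 120))**2 = (-1527 - 794)**2 = (-2321)**2 = 5387041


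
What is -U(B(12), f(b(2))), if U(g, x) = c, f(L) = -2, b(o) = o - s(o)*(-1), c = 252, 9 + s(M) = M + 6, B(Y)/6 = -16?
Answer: -252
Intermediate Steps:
B(Y) = -96 (B(Y) = 6*(-16) = -96)
s(M) = -3 + M (s(M) = -9 + (M + 6) = -9 + (6 + M) = -3 + M)
b(o) = -3 + 2*o (b(o) = o - (-3 + o)*(-1) = o - (3 - o) = o + (-3 + o) = -3 + 2*o)
U(g, x) = 252
-U(B(12), f(b(2))) = -1*252 = -252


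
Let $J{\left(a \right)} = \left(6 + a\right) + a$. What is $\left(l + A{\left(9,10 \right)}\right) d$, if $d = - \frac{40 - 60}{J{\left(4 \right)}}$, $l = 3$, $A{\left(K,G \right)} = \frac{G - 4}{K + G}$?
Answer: $\frac{90}{19} \approx 4.7368$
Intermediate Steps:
$J{\left(a \right)} = 6 + 2 a$
$A{\left(K,G \right)} = \frac{-4 + G}{G + K}$
$d = \frac{10}{7}$ ($d = - \frac{40 - 60}{6 + 2 \cdot 4} = - \frac{40 - 60}{6 + 8} = - \frac{-20}{14} = \left(-1\right) \left(- \frac{10}{7}\right) = \frac{10}{7} \approx 1.4286$)
$\left(l + A{\left(9,10 \right)}\right) d = \left(3 + \frac{-4 + 10}{10 + 9}\right) \frac{10}{7} = \left(3 + \frac{1}{19} \cdot 6\right) \frac{10}{7} = \left(3 + \frac{6}{19}\right) \frac{10}{7} = \frac{63}{19} \cdot \frac{10}{7} = \frac{90}{19}$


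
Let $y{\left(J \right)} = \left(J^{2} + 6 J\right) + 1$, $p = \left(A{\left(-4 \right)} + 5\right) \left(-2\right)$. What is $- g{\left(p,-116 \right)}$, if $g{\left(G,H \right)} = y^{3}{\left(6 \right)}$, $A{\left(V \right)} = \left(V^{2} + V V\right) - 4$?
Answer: $-389017$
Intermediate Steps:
$A{\left(V \right)} = -4 + 2 V^{2}$ ($A{\left(V \right)} = \left(V^{2} + V^{2}\right) - 4 = 2 V^{2} - 4 = -4 + 2 V^{2}$)
$p = -66$ ($p = \left(\left(-4 + 2 \left(-4\right)^{2}\right) + 5\right) \left(-2\right) = \left(\left(-4 + 2 \cdot 16\right) + 5\right) \left(-2\right) = \left(\left(-4 + 32\right) + 5\right) \left(-2\right) = \left(28 + 5\right) \left(-2\right) = 33 \left(-2\right) = -66$)
$y{\left(J \right)} = 1 + J^{2} + 6 J$
$g{\left(G,H \right)} = 389017$ ($g{\left(G,H \right)} = \left(1 + 6^{2} + 6 \cdot 6\right)^{3} = \left(1 + 36 + 36\right)^{3} = 73^{3} = 389017$)
$- g{\left(p,-116 \right)} = \left(-1\right) 389017 = -389017$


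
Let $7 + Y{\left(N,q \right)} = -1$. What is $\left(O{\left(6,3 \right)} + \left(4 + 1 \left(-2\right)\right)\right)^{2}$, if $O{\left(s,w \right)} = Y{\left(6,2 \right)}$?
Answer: $36$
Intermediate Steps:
$Y{\left(N,q \right)} = -8$ ($Y{\left(N,q \right)} = -7 - 1 = -8$)
$O{\left(s,w \right)} = -8$
$\left(O{\left(6,3 \right)} + \left(4 + 1 \left(-2\right)\right)\right)^{2} = \left(-8 + \left(4 + 1 \left(-2\right)\right)\right)^{2} = \left(-8 + \left(4 - 2\right)\right)^{2} = \left(-8 + 2\right)^{2} = \left(-6\right)^{2} = 36$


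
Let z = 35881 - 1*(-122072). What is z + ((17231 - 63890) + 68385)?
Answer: 179679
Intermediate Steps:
z = 157953 (z = 35881 + 122072 = 157953)
z + ((17231 - 63890) + 68385) = 157953 + ((17231 - 63890) + 68385) = 157953 + (-46659 + 68385) = 157953 + 21726 = 179679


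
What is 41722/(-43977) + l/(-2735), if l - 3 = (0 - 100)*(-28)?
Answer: -237377201/120277095 ≈ -1.9736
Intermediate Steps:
l = 2803 (l = 3 + (0 - 100)*(-28) = 3 - 100*(-28) = 3 + 2800 = 2803)
41722/(-43977) + l/(-2735) = 41722/(-43977) + 2803/(-2735) = 41722*(-1/43977) + 2803*(-1/2735) = -41722/43977 - 2803/2735 = -237377201/120277095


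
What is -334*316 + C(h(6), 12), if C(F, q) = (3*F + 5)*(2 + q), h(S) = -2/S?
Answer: -105488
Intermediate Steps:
C(F, q) = (2 + q)*(5 + 3*F) (C(F, q) = (5 + 3*F)*(2 + q) = (2 + q)*(5 + 3*F))
-334*316 + C(h(6), 12) = -334*316 + (10 + 5*12 + 6*(-2/6) + 3*(-2/6)*12) = -105544 + (10 + 60 + 6*(-2*⅙) + 3*(-2*⅙)*12) = -105544 + (10 + 60 + 6*(-⅓) + 3*(-⅓)*12) = -105544 + (10 + 60 - 2 - 12) = -105544 + 56 = -105488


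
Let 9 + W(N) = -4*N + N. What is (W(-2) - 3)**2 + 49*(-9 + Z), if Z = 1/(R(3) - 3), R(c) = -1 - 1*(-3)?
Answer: -454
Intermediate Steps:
W(N) = -9 - 3*N (W(N) = -9 + (-4*N + N) = -9 - 3*N)
R(c) = 2 (R(c) = -1 + 3 = 2)
Z = -1 (Z = 1/(2 - 3) = 1/(-1) = -1)
(W(-2) - 3)**2 + 49*(-9 + Z) = ((-9 - 3*(-2)) - 3)**2 + 49*(-9 - 1) = ((-9 + 6) - 3)**2 + 49*(-10) = (-3 - 3)**2 - 490 = (-6)**2 - 490 = 36 - 490 = -454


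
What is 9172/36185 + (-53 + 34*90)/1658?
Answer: 124015471/59994730 ≈ 2.0671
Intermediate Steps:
9172/36185 + (-53 + 34*90)/1658 = 9172*(1/36185) + (-53 + 3060)*(1/1658) = 9172/36185 + 3007*(1/1658) = 9172/36185 + 3007/1658 = 124015471/59994730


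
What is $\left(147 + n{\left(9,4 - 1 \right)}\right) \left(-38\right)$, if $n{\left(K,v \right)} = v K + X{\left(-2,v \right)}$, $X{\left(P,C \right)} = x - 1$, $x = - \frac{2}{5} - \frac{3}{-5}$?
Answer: $- \frac{32908}{5} \approx -6581.6$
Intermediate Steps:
$x = \frac{1}{5}$ ($x = \left(-2\right) \frac{1}{5} - - \frac{3}{5} = - \frac{2}{5} + \frac{3}{5} = \frac{1}{5} \approx 0.2$)
$X{\left(P,C \right)} = - \frac{4}{5}$ ($X{\left(P,C \right)} = \frac{1}{5} - 1 = - \frac{4}{5}$)
$n{\left(K,v \right)} = - \frac{4}{5} + K v$ ($n{\left(K,v \right)} = v K - \frac{4}{5} = K v - \frac{4}{5} = - \frac{4}{5} + K v$)
$\left(147 + n{\left(9,4 - 1 \right)}\right) \left(-38\right) = \left(147 - \left(\frac{4}{5} - 9 \left(4 - 1\right)\right)\right) \left(-38\right) = \left(147 + \left(- \frac{4}{5} + 9 \cdot 3\right)\right) \left(-38\right) = \left(147 + \left(- \frac{4}{5} + 27\right)\right) \left(-38\right) = \left(147 + \frac{131}{5}\right) \left(-38\right) = \frac{866}{5} \left(-38\right) = - \frac{32908}{5}$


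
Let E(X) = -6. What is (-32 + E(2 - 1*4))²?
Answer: 1444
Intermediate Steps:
(-32 + E(2 - 1*4))² = (-32 - 6)² = (-38)² = 1444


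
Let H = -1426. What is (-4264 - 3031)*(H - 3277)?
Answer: 34308385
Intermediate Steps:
(-4264 - 3031)*(H - 3277) = (-4264 - 3031)*(-1426 - 3277) = -7295*(-4703) = 34308385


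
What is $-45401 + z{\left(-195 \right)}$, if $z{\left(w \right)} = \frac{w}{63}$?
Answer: $- \frac{953486}{21} \approx -45404.0$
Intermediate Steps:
$z{\left(w \right)} = \frac{w}{63}$ ($z{\left(w \right)} = w \frac{1}{63} = \frac{w}{63}$)
$-45401 + z{\left(-195 \right)} = -45401 + \frac{1}{63} \left(-195\right) = -45401 - \frac{65}{21} = - \frac{953486}{21}$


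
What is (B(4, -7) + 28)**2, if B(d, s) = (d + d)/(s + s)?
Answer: 36864/49 ≈ 752.33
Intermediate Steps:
B(d, s) = d/s (B(d, s) = (2*d)/((2*s)) = (2*d)*(1/(2*s)) = d/s)
(B(4, -7) + 28)**2 = (4/(-7) + 28)**2 = (4*(-1/7) + 28)**2 = (-4/7 + 28)**2 = (192/7)**2 = 36864/49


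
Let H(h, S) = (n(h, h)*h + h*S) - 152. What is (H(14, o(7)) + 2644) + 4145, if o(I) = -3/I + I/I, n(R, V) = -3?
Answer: 6603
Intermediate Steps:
o(I) = 1 - 3/I (o(I) = -3/I + 1 = 1 - 3/I)
H(h, S) = -152 - 3*h + S*h (H(h, S) = (-3*h + h*S) - 152 = (-3*h + S*h) - 152 = -152 - 3*h + S*h)
(H(14, o(7)) + 2644) + 4145 = ((-152 - 3*14 + ((-3 + 7)/7)*14) + 2644) + 4145 = ((-152 - 42 + ((⅐)*4)*14) + 2644) + 4145 = ((-152 - 42 + (4/7)*14) + 2644) + 4145 = ((-152 - 42 + 8) + 2644) + 4145 = (-186 + 2644) + 4145 = 2458 + 4145 = 6603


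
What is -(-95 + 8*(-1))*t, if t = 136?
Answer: 14008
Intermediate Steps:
-(-95 + 8*(-1))*t = -(-95 + 8*(-1))*136 = -(-95 - 8)*136 = -(-103)*136 = -1*(-14008) = 14008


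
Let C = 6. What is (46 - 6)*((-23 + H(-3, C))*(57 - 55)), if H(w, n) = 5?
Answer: -1440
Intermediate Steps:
(46 - 6)*((-23 + H(-3, C))*(57 - 55)) = (46 - 6)*((-23 + 5)*(57 - 55)) = 40*(-18*2) = 40*(-36) = -1440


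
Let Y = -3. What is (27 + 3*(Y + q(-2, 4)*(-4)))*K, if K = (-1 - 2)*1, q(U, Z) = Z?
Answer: 90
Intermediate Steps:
K = -3 (K = -3*1 = -3)
(27 + 3*(Y + q(-2, 4)*(-4)))*K = (27 + 3*(-3 + 4*(-4)))*(-3) = (27 + 3*(-3 - 16))*(-3) = (27 + 3*(-19))*(-3) = (27 - 57)*(-3) = -30*(-3) = 90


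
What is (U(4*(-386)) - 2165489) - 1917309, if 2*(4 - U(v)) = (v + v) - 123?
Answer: -8162377/2 ≈ -4.0812e+6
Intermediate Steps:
U(v) = 131/2 - v (U(v) = 4 - ((v + v) - 123)/2 = 4 - (2*v - 123)/2 = 4 - (-123 + 2*v)/2 = 4 + (123/2 - v) = 131/2 - v)
(U(4*(-386)) - 2165489) - 1917309 = ((131/2 - 4*(-386)) - 2165489) - 1917309 = ((131/2 - 1*(-1544)) - 2165489) - 1917309 = ((131/2 + 1544) - 2165489) - 1917309 = (3219/2 - 2165489) - 1917309 = -4327759/2 - 1917309 = -8162377/2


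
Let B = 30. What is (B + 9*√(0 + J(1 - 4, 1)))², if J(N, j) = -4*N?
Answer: 1872 + 1080*√3 ≈ 3742.6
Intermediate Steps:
(B + 9*√(0 + J(1 - 4, 1)))² = (30 + 9*√(0 - 4*(1 - 4)))² = (30 + 9*√(0 - 4*(-3)))² = (30 + 9*√(0 + 12))² = (30 + 9*√12)² = (30 + 9*(2*√3))² = (30 + 18*√3)²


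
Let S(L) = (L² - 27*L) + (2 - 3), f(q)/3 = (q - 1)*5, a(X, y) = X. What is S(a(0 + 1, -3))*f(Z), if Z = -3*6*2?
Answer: 14985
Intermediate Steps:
Z = -36 (Z = -18*2 = -36)
f(q) = -15 + 15*q (f(q) = 3*((q - 1)*5) = 3*((-1 + q)*5) = 3*(-5 + 5*q) = -15 + 15*q)
S(L) = -1 + L² - 27*L (S(L) = (L² - 27*L) - 1 = -1 + L² - 27*L)
S(a(0 + 1, -3))*f(Z) = (-1 + (0 + 1)² - 27*(0 + 1))*(-15 + 15*(-36)) = (-1 + 1² - 27*1)*(-15 - 540) = (-1 + 1 - 27)*(-555) = -27*(-555) = 14985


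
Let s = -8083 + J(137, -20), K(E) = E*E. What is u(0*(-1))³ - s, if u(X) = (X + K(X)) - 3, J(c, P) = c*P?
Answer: 10796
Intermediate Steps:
K(E) = E²
J(c, P) = P*c
s = -10823 (s = -8083 - 20*137 = -8083 - 2740 = -10823)
u(X) = -3 + X + X² (u(X) = (X + X²) - 3 = -3 + X + X²)
u(0*(-1))³ - s = (-3 + 0*(-1) + (0*(-1))²)³ - 1*(-10823) = (-3 + 0 + 0²)³ + 10823 = (-3 + 0 + 0)³ + 10823 = (-3)³ + 10823 = -27 + 10823 = 10796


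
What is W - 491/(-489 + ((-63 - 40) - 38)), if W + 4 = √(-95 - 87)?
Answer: -2029/630 + I*√182 ≈ -3.2206 + 13.491*I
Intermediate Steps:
W = -4 + I*√182 (W = -4 + √(-95 - 87) = -4 + √(-182) = -4 + I*√182 ≈ -4.0 + 13.491*I)
W - 491/(-489 + ((-63 - 40) - 38)) = (-4 + I*√182) - 491/(-489 + ((-63 - 40) - 38)) = (-4 + I*√182) - 491/(-489 + (-103 - 38)) = (-4 + I*√182) - 491/(-489 - 141) = (-4 + I*√182) - 491/(-630) = (-4 + I*√182) - 491*(-1/630) = (-4 + I*√182) + 491/630 = -2029/630 + I*√182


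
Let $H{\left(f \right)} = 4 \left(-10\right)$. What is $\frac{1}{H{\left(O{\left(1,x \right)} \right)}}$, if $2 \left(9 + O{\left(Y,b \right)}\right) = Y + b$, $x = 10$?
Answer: $- \frac{1}{40} \approx -0.025$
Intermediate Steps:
$O{\left(Y,b \right)} = -9 + \frac{Y}{2} + \frac{b}{2}$ ($O{\left(Y,b \right)} = -9 + \frac{Y + b}{2} = -9 + \left(\frac{Y}{2} + \frac{b}{2}\right) = -9 + \frac{Y}{2} + \frac{b}{2}$)
$H{\left(f \right)} = -40$
$\frac{1}{H{\left(O{\left(1,x \right)} \right)}} = \frac{1}{-40} = - \frac{1}{40}$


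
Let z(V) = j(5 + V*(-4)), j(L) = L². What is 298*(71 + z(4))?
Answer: 57216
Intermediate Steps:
z(V) = (5 - 4*V)² (z(V) = (5 + V*(-4))² = (5 - 4*V)²)
298*(71 + z(4)) = 298*(71 + (-5 + 4*4)²) = 298*(71 + (-5 + 16)²) = 298*(71 + 11²) = 298*(71 + 121) = 298*192 = 57216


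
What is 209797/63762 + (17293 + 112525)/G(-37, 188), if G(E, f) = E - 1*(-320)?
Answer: 8336827867/18044646 ≈ 462.01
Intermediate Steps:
G(E, f) = 320 + E (G(E, f) = E + 320 = 320 + E)
209797/63762 + (17293 + 112525)/G(-37, 188) = 209797/63762 + (17293 + 112525)/(320 - 37) = 209797*(1/63762) + 129818/283 = 209797/63762 + 129818*(1/283) = 209797/63762 + 129818/283 = 8336827867/18044646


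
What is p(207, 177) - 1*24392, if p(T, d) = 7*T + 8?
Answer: -22935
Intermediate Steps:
p(T, d) = 8 + 7*T
p(207, 177) - 1*24392 = (8 + 7*207) - 1*24392 = (8 + 1449) - 24392 = 1457 - 24392 = -22935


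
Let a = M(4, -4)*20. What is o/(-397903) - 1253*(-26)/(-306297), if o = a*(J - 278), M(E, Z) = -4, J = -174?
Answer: -24038583454/121876495191 ≈ -0.19724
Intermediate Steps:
a = -80 (a = -4*20 = -80)
o = 36160 (o = -80*(-174 - 278) = -80*(-452) = 36160)
o/(-397903) - 1253*(-26)/(-306297) = 36160/(-397903) - 1253*(-26)/(-306297) = 36160*(-1/397903) + 32578*(-1/306297) = -36160/397903 - 32578/306297 = -24038583454/121876495191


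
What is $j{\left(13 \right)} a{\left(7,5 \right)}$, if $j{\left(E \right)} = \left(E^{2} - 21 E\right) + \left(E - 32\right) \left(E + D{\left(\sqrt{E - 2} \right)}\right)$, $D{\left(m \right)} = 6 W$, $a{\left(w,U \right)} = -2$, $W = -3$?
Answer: $18$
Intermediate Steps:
$D{\left(m \right)} = -18$ ($D{\left(m \right)} = 6 \left(-3\right) = -18$)
$j{\left(E \right)} = E^{2} - 21 E + \left(-32 + E\right) \left(-18 + E\right)$ ($j{\left(E \right)} = \left(E^{2} - 21 E\right) + \left(E - 32\right) \left(E - 18\right) = \left(E^{2} - 21 E\right) + \left(-32 + E\right) \left(-18 + E\right) = E^{2} - 21 E + \left(-32 + E\right) \left(-18 + E\right)$)
$j{\left(13 \right)} a{\left(7,5 \right)} = \left(576 - 923 + 2 \cdot 13^{2}\right) \left(-2\right) = \left(576 - 923 + 2 \cdot 169\right) \left(-2\right) = \left(576 - 923 + 338\right) \left(-2\right) = \left(-9\right) \left(-2\right) = 18$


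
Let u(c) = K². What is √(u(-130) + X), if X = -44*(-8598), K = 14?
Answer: 2*√94627 ≈ 615.23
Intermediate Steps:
u(c) = 196 (u(c) = 14² = 196)
X = 378312
√(u(-130) + X) = √(196 + 378312) = √378508 = 2*√94627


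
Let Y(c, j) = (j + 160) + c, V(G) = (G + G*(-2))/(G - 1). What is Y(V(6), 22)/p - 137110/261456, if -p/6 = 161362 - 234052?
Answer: -12448309199/23756545800 ≈ -0.52399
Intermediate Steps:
p = 436140 (p = -6*(161362 - 234052) = -6*(-72690) = 436140)
V(G) = -G/(-1 + G) (V(G) = (G - 2*G)/(-1 + G) = (-G)/(-1 + G) = -G/(-1 + G))
Y(c, j) = 160 + c + j (Y(c, j) = (160 + j) + c = 160 + c + j)
Y(V(6), 22)/p - 137110/261456 = (160 - 1*6/(-1 + 6) + 22)/436140 - 137110/261456 = (160 - 1*6/5 + 22)*(1/436140) - 137110*1/261456 = (160 - 1*6*1/5 + 22)*(1/436140) - 68555/130728 = (160 - 6/5 + 22)*(1/436140) - 68555/130728 = (904/5)*(1/436140) - 68555/130728 = 226/545175 - 68555/130728 = -12448309199/23756545800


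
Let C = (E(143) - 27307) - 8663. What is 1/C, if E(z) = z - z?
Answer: -1/35970 ≈ -2.7801e-5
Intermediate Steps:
E(z) = 0
C = -35970 (C = (0 - 27307) - 8663 = -27307 - 8663 = -35970)
1/C = 1/(-35970) = -1/35970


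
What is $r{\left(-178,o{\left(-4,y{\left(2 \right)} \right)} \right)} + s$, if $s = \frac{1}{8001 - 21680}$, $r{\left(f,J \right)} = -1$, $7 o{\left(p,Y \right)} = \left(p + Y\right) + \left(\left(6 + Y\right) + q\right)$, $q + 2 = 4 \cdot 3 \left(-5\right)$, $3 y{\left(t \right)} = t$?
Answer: $- \frac{13680}{13679} \approx -1.0001$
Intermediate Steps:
$y{\left(t \right)} = \frac{t}{3}$
$q = -62$ ($q = -2 + 4 \cdot 3 \left(-5\right) = -2 + 12 \left(-5\right) = -2 - 60 = -62$)
$o{\left(p,Y \right)} = -8 + \frac{p}{7} + \frac{2 Y}{7}$ ($o{\left(p,Y \right)} = \frac{\left(p + Y\right) + \left(\left(6 + Y\right) - 62\right)}{7} = \frac{\left(Y + p\right) + \left(-56 + Y\right)}{7} = \frac{-56 + p + 2 Y}{7} = -8 + \frac{p}{7} + \frac{2 Y}{7}$)
$s = - \frac{1}{13679}$ ($s = \frac{1}{-13679} = - \frac{1}{13679} \approx -7.3105 \cdot 10^{-5}$)
$r{\left(-178,o{\left(-4,y{\left(2 \right)} \right)} \right)} + s = -1 - \frac{1}{13679} = - \frac{13680}{13679}$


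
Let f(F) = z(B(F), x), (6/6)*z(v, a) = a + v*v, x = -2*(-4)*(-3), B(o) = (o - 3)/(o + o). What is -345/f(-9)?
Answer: 3105/212 ≈ 14.646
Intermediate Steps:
B(o) = (-3 + o)/(2*o) (B(o) = (-3 + o)/((2*o)) = (-3 + o)*(1/(2*o)) = (-3 + o)/(2*o))
x = -24 (x = 8*(-3) = -24)
z(v, a) = a + v² (z(v, a) = a + v*v = a + v²)
f(F) = -24 + (-3 + F)²/(4*F²) (f(F) = -24 + ((-3 + F)/(2*F))² = -24 + (-3 + F)²/(4*F²))
-345/f(-9) = -345/(-24 + (¼)*(-3 - 9)²/(-9)²) = -345/(-24 + (¼)*(1/81)*(-12)²) = -345/(-24 + (¼)*(1/81)*144) = -345/(-24 + 4/9) = -345/(-212/9) = -345*(-9/212) = 3105/212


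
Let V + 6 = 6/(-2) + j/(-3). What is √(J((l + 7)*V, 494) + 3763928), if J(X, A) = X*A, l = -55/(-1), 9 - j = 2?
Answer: 8*√480489/3 ≈ 1848.5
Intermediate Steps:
j = 7 (j = 9 - 1*2 = 9 - 2 = 7)
l = 55 (l = -55*(-1) = 55)
V = -34/3 (V = -6 + (6/(-2) + 7/(-3)) = -6 + (6*(-½) + 7*(-⅓)) = -6 + (-3 - 7/3) = -6 - 16/3 = -34/3 ≈ -11.333)
J(X, A) = A*X
√(J((l + 7)*V, 494) + 3763928) = √(494*((55 + 7)*(-34/3)) + 3763928) = √(494*(62*(-34/3)) + 3763928) = √(494*(-2108/3) + 3763928) = √(-1041352/3 + 3763928) = √(10250432/3) = 8*√480489/3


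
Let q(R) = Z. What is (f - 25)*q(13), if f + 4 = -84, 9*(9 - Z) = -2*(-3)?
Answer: -2825/3 ≈ -941.67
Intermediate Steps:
Z = 25/3 (Z = 9 - (-2)*(-3)/9 = 9 - 1/9*6 = 9 - 2/3 = 25/3 ≈ 8.3333)
q(R) = 25/3
f = -88 (f = -4 - 84 = -88)
(f - 25)*q(13) = (-88 - 25)*(25/3) = -113*25/3 = -2825/3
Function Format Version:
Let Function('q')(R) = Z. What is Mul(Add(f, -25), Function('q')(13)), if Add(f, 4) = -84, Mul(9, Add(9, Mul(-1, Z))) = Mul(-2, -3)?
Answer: Rational(-2825, 3) ≈ -941.67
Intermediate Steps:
Z = Rational(25, 3) (Z = Add(9, Mul(Rational(-1, 9), Mul(-2, -3))) = Add(9, Mul(Rational(-1, 9), 6)) = Add(9, Rational(-2, 3)) = Rational(25, 3) ≈ 8.3333)
Function('q')(R) = Rational(25, 3)
f = -88 (f = Add(-4, -84) = -88)
Mul(Add(f, -25), Function('q')(13)) = Mul(Add(-88, -25), Rational(25, 3)) = Mul(-113, Rational(25, 3)) = Rational(-2825, 3)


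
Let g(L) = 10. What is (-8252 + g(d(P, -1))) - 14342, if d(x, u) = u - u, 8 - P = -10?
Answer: -22584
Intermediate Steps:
P = 18 (P = 8 - 1*(-10) = 8 + 10 = 18)
d(x, u) = 0
(-8252 + g(d(P, -1))) - 14342 = (-8252 + 10) - 14342 = -8242 - 14342 = -22584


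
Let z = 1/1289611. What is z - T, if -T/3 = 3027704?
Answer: 11713681149433/1289611 ≈ 9.0831e+6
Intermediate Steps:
T = -9083112 (T = -3*3027704 = -9083112)
z = 1/1289611 ≈ 7.7543e-7
z - T = 1/1289611 - 1*(-9083112) = 1/1289611 + 9083112 = 11713681149433/1289611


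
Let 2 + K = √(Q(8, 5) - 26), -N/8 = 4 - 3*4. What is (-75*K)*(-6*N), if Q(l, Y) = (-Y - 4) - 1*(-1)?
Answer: -57600 + 28800*I*√34 ≈ -57600.0 + 1.6793e+5*I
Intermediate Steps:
N = 64 (N = -8*(4 - 3*4) = -8*(4 - 12) = -8*(-8) = 64)
Q(l, Y) = -3 - Y (Q(l, Y) = (-4 - Y) + 1 = -3 - Y)
K = -2 + I*√34 (K = -2 + √((-3 - 1*5) - 26) = -2 + √((-3 - 5) - 26) = -2 + √(-8 - 26) = -2 + √(-34) = -2 + I*√34 ≈ -2.0 + 5.831*I)
(-75*K)*(-6*N) = (-75*(-2 + I*√34))*(-6*64) = (150 - 75*I*√34)*(-384) = -57600 + 28800*I*√34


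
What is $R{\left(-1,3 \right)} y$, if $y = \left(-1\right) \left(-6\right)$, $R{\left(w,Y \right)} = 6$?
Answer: $36$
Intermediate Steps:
$y = 6$
$R{\left(-1,3 \right)} y = 6 \cdot 6 = 36$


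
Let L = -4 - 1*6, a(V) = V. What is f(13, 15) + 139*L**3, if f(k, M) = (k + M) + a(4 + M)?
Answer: -138953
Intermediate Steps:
L = -10 (L = -4 - 6 = -10)
f(k, M) = 4 + k + 2*M (f(k, M) = (k + M) + (4 + M) = (M + k) + (4 + M) = 4 + k + 2*M)
f(13, 15) + 139*L**3 = (4 + 13 + 2*15) + 139*(-10)**3 = (4 + 13 + 30) + 139*(-1000) = 47 - 139000 = -138953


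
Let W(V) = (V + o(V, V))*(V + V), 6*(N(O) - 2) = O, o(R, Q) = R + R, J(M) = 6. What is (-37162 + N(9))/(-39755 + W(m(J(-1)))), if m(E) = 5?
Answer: 74317/79210 ≈ 0.93823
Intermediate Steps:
o(R, Q) = 2*R
N(O) = 2 + O/6
W(V) = 6*V² (W(V) = (V + 2*V)*(V + V) = (3*V)*(2*V) = 6*V²)
(-37162 + N(9))/(-39755 + W(m(J(-1)))) = (-37162 + (2 + (⅙)*9))/(-39755 + 6*5²) = (-37162 + (2 + 3/2))/(-39755 + 6*25) = (-37162 + 7/2)/(-39755 + 150) = -74317/2/(-39605) = -74317/2*(-1/39605) = 74317/79210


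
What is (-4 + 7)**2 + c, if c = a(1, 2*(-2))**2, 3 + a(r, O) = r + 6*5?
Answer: 793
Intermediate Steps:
a(r, O) = 27 + r (a(r, O) = -3 + (r + 6*5) = -3 + (r + 30) = -3 + (30 + r) = 27 + r)
c = 784 (c = (27 + 1)**2 = 28**2 = 784)
(-4 + 7)**2 + c = (-4 + 7)**2 + 784 = 3**2 + 784 = 9 + 784 = 793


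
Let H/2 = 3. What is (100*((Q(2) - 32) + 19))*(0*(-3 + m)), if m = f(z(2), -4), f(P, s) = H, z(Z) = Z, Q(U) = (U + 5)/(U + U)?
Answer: 0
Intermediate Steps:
H = 6 (H = 2*3 = 6)
Q(U) = (5 + U)/(2*U) (Q(U) = (5 + U)/((2*U)) = (5 + U)*(1/(2*U)) = (5 + U)/(2*U))
f(P, s) = 6
m = 6
(100*((Q(2) - 32) + 19))*(0*(-3 + m)) = (100*(((½)*(5 + 2)/2 - 32) + 19))*(0*(-3 + 6)) = (100*(((½)*(½)*7 - 32) + 19))*(0*3) = (100*((7/4 - 32) + 19))*0 = (100*(-121/4 + 19))*0 = (100*(-45/4))*0 = -1125*0 = 0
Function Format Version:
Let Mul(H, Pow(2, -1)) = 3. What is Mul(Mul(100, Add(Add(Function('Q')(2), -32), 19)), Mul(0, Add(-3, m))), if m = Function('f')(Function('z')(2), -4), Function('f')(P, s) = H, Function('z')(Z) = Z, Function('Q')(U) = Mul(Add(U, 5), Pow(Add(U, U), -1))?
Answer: 0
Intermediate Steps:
H = 6 (H = Mul(2, 3) = 6)
Function('Q')(U) = Mul(Rational(1, 2), Pow(U, -1), Add(5, U)) (Function('Q')(U) = Mul(Add(5, U), Pow(Mul(2, U), -1)) = Mul(Add(5, U), Mul(Rational(1, 2), Pow(U, -1))) = Mul(Rational(1, 2), Pow(U, -1), Add(5, U)))
Function('f')(P, s) = 6
m = 6
Mul(Mul(100, Add(Add(Function('Q')(2), -32), 19)), Mul(0, Add(-3, m))) = Mul(Mul(100, Add(Add(Mul(Rational(1, 2), Pow(2, -1), Add(5, 2)), -32), 19)), Mul(0, Add(-3, 6))) = Mul(Mul(100, Add(Add(Mul(Rational(1, 2), Rational(1, 2), 7), -32), 19)), Mul(0, 3)) = Mul(Mul(100, Add(Add(Rational(7, 4), -32), 19)), 0) = Mul(Mul(100, Add(Rational(-121, 4), 19)), 0) = Mul(Mul(100, Rational(-45, 4)), 0) = Mul(-1125, 0) = 0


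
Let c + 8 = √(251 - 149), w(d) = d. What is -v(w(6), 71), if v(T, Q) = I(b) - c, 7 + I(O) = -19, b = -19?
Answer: 18 + √102 ≈ 28.100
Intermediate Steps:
c = -8 + √102 (c = -8 + √(251 - 149) = -8 + √102 ≈ 2.0995)
I(O) = -26 (I(O) = -7 - 19 = -26)
v(T, Q) = -18 - √102 (v(T, Q) = -26 - (-8 + √102) = -26 + (8 - √102) = -18 - √102)
-v(w(6), 71) = -(-18 - √102) = 18 + √102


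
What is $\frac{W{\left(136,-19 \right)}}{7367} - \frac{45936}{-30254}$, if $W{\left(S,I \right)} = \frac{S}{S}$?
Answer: $\frac{169220383}{111440609} \approx 1.5185$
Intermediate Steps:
$W{\left(S,I \right)} = 1$
$\frac{W{\left(136,-19 \right)}}{7367} - \frac{45936}{-30254} = 1 \cdot \frac{1}{7367} - \frac{45936}{-30254} = 1 \cdot \frac{1}{7367} - - \frac{22968}{15127} = \frac{1}{7367} + \frac{22968}{15127} = \frac{169220383}{111440609}$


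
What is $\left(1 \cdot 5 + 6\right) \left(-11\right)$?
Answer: $-121$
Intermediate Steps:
$\left(1 \cdot 5 + 6\right) \left(-11\right) = \left(5 + 6\right) \left(-11\right) = 11 \left(-11\right) = -121$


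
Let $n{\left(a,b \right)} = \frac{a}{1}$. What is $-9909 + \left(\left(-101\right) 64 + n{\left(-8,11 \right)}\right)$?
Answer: $-16381$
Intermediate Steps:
$n{\left(a,b \right)} = a$ ($n{\left(a,b \right)} = a 1 = a$)
$-9909 + \left(\left(-101\right) 64 + n{\left(-8,11 \right)}\right) = -9909 - 6472 = -16381$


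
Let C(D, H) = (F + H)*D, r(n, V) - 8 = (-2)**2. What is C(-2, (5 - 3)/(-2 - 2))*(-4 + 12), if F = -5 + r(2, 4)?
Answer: -104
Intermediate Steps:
r(n, V) = 12 (r(n, V) = 8 + (-2)**2 = 8 + 4 = 12)
F = 7 (F = -5 + 12 = 7)
C(D, H) = D*(7 + H) (C(D, H) = (7 + H)*D = D*(7 + H))
C(-2, (5 - 3)/(-2 - 2))*(-4 + 12) = (-2*(7 + (5 - 3)/(-2 - 2)))*(-4 + 12) = -2*(7 + 2/(-4))*8 = -2*(7 + 2*(-1/4))*8 = -2*(7 - 1/2)*8 = -2*13/2*8 = -13*8 = -104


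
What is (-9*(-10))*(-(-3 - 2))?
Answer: 450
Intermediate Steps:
(-9*(-10))*(-(-3 - 2)) = 90*(-1*(-5)) = 90*5 = 450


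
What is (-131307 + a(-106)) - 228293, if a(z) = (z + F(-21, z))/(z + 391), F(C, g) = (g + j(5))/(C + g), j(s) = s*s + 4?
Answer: -2603147077/7239 ≈ -3.5960e+5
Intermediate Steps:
j(s) = 4 + s**2 (j(s) = s**2 + 4 = 4 + s**2)
F(C, g) = (29 + g)/(C + g) (F(C, g) = (g + (4 + 5**2))/(C + g) = (g + (4 + 25))/(C + g) = (g + 29)/(C + g) = (29 + g)/(C + g))
a(z) = (z + (29 + z)/(-21 + z))/(391 + z) (a(z) = (z + (29 + z)/(-21 + z))/(z + 391) = (z + (29 + z)/(-21 + z))/(391 + z))
(-131307 + a(-106)) - 228293 = (-131307 + (29 - 106 - 106*(-21 - 106))/((-21 - 106)*(391 - 106))) - 228293 = (-131307 + (29 - 106 - 106*(-127))/(-127*285)) - 228293 = (-131307 - 1/127*1/285*(29 - 106 + 13462)) - 228293 = (-131307 - 1/127*1/285*13385) - 228293 = (-131307 - 2677/7239) - 228293 = -950534050/7239 - 228293 = -2603147077/7239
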